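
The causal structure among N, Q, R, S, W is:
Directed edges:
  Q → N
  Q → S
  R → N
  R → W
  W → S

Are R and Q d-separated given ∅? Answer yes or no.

Yes — R ⊥ Q | ∅.

Bayes-Ball from R | ∅ reaches {N,S,W}.
Q ∉ reach(R|∅) ⇒ R ⊥ Q | ∅.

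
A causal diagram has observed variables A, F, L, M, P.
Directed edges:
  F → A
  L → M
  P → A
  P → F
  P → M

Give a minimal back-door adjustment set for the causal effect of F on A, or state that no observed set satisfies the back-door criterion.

desc(F)\{F}={A}; candidates ⊆ {L,M,P}.
size 0: {}; under {} F still reaches {A,M,P} ∋ A.
{P}: F⊥A given {P} in G with F→· removed — back-door holds.

F→A: minimal back-door set {P}.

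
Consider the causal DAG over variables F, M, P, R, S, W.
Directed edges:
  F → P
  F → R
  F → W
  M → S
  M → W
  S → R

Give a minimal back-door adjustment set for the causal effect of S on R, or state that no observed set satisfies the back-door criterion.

S→R: minimal back-door set ∅.

desc(S)\{S}={R}; candidates ⊆ {F,M,P,W}.
∅: S⊥R given ∅ in G with S→· removed — back-door holds.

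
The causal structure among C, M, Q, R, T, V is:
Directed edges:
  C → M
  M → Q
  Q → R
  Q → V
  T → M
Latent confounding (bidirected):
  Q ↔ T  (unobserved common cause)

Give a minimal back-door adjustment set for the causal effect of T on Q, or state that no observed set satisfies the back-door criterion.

desc(T)\{T}={M,Q,R,V}; candidates ⊆ {C}.
T↔Q: latent back-door arc(s) into T.
size 0: {}; under {} T still reaches {Q,R,V} ∋ Q.
size 1: {C}; under {C} T still reaches {Q,R,V} ∋ Q.
T↔Q cannot be blocked by any observed set — no back-door set.

T→Q: no observed back-door set.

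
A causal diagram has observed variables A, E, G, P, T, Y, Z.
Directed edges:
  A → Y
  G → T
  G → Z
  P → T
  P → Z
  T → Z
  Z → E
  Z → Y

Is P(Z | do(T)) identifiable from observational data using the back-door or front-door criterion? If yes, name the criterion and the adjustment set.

P(Z|do(T)): backdoor, adjust for {G, P}.

desc(T)\{T}={E,Y,Z}; candidates ⊆ {A,G,P}.
size 0: {}; under {} T still reaches {E,G,P,Y,Z} ∋ Z.
size 1: {A}, {G}, {P}; under {A} T still reaches {E,G,P,Y,Z} ∋ Z.
{G,P}: T⊥Z given {G,P} in G with T→· removed — back-door holds.
P(Z|do(T)) = Σ_{G,P} P(Z|T,G,P)·P(G,P).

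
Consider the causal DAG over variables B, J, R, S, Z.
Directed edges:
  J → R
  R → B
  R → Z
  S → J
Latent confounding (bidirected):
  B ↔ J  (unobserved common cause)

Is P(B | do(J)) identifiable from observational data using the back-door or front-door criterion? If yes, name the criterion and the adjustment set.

desc(J)\{J}={B,R,Z}; candidates ⊆ {S}.
J↔B: latent back-door arc(s) into J.
size 0: {}; under {} J still reaches {B,S} ∋ B.
size 1: {S}; under {S} J still reaches {B} ∋ B.
J↔B cannot be blocked by any observed set — no back-door set.
{R}: (i) intercepts every directed J→B path; (ii) no back-door J→{R}; (iii) {J} blocks every back-door {R}→B. Front-door holds.
P(B|do(J)) = Σ_{R} P(R|J) Σ_{J'} P(B|R,J')P(J').

P(B|do(J)): frontdoor, adjust for {R}.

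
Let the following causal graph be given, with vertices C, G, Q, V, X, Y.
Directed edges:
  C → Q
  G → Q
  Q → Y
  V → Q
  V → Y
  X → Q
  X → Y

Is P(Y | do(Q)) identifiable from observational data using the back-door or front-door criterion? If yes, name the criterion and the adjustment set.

P(Y|do(Q)): backdoor, adjust for {V, X}.

desc(Q)\{Q}={Y}; candidates ⊆ {C,G,V,X}.
size 0: {}; under {} Q still reaches {C,G,V,X,Y} ∋ Y.
size 1: {C}, {G}, {V} …(+1); under {C} Q still reaches {G,V,X,Y} ∋ Y.
{V,X}: Q⊥Y given {V,X} in G with Q→· removed — back-door holds.
P(Y|do(Q)) = Σ_{V,X} P(Y|Q,V,X)·P(V,X).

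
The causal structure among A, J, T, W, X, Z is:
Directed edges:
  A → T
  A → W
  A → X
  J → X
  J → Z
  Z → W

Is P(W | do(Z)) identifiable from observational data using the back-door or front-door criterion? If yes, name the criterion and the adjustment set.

desc(Z)\{Z}={W}; candidates ⊆ {A,J,T,X}.
∅: Z⊥W given ∅ in G with Z→· removed — back-door holds.
P(W|do(Z)) = P(W|Z) — no adjustment needed.

P(W|do(Z)): backdoor, adjust for ∅.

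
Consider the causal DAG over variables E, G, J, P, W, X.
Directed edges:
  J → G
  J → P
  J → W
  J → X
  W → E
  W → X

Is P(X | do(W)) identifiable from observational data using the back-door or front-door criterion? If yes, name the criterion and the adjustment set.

desc(W)\{W}={E,X}; candidates ⊆ {G,J,P}.
size 0: {}; under {} W still reaches {G,J,P,X} ∋ X.
{J}: W⊥X given {J} in G with W→· removed — back-door holds.
P(X|do(W)) = Σ_{J} P(X|W,J)·P(J).

P(X|do(W)): backdoor, adjust for {J}.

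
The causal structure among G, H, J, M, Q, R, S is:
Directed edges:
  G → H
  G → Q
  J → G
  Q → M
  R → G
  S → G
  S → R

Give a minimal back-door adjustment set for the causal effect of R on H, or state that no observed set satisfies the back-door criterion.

R→H: minimal back-door set {S}.

desc(R)\{R}={G,H,M,Q}; candidates ⊆ {J,S}.
size 0: {}; under {} R still reaches {G,H,M,Q,S} ∋ H.
{S}: R⊥H given {S} in G with R→· removed — back-door holds.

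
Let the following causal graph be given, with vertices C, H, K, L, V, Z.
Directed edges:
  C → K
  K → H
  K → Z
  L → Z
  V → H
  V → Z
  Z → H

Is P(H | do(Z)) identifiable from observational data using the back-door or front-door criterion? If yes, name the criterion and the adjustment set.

desc(Z)\{Z}={H}; candidates ⊆ {C,K,L,V}.
size 0: {}; under {} Z still reaches {C,H,K,L,V} ∋ H.
size 1: {C}, {K}, {L} …(+1); under {C} Z still reaches {H,K,L,V} ∋ H.
{K,V}: Z⊥H given {K,V} in G with Z→· removed — back-door holds.
P(H|do(Z)) = Σ_{K,V} P(H|Z,K,V)·P(K,V).

P(H|do(Z)): backdoor, adjust for {K, V}.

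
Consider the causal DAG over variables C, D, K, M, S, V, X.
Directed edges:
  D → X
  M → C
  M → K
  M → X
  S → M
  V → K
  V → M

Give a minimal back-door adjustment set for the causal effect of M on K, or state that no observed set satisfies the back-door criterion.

M→K: minimal back-door set {V}.

desc(M)\{M}={C,K,X}; candidates ⊆ {D,S,V}.
size 0: {}; under {} M still reaches {K,S,V} ∋ K.
{V}: M⊥K given {V} in G with M→· removed — back-door holds.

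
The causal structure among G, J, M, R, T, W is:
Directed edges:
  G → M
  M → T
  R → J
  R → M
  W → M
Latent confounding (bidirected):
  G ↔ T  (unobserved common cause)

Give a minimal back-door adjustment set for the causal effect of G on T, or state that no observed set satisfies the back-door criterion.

G→T: no observed back-door set.

desc(G)\{G}={M,T}; candidates ⊆ {J,R,W}.
G↔T: latent back-door arc(s) into G.
size 0: {}; under {} G still reaches {T} ∋ T.
size 1: {J}, {R}, {W}; under {J} G still reaches {T} ∋ T.
size 2: {J,R}, {J,W}, {R,W}; under {J,R} G still reaches {T} ∋ T.
G↔T cannot be blocked by any observed set — no back-door set.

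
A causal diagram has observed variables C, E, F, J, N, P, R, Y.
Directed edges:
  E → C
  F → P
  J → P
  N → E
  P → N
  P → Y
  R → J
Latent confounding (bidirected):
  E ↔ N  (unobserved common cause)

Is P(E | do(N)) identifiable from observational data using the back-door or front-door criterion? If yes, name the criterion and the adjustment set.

desc(N)\{N}={C,E}; candidates ⊆ {F,J,P,R,Y}.
N↔E: latent back-door arc(s) into N.
size 0: {}; under {} N still reaches {C,E,F,J,P,R,Y} ∋ E.
size 1: {F}, {J}, {P} …(+2); under {F} N still reaches {C,E,J,P,R,Y} ∋ E.
size 2: {F,J}, {F,P}, {F,R} …(+7); under {F,J} N still reaches {C,E,P,Y} ∋ E.
N↔E cannot be blocked by any observed set — no back-door set.
No mediator lies on a directed N→…→E path.
Neither criterion identifies P(E|do(N)) in this graph.

P(E|do(N)): not identifiable (no BD/FD set).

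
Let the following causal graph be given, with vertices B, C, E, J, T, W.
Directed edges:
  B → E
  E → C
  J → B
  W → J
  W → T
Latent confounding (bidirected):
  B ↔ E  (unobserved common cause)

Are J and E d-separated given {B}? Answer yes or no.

Bayes-Ball from J | {B} reaches {C,E,T,W}.
E ∈ reach(J|{B}) ⇒ J ⊥̸ E | {B}.

No — J and E are d-connected given {B}.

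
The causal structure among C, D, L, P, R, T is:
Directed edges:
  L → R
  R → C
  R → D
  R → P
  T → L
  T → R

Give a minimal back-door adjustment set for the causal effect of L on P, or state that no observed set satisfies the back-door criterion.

L→P: minimal back-door set {T}.

desc(L)\{L}={C,D,P,R}; candidates ⊆ {T}.
size 0: {}; under {} L still reaches {C,D,P,R,T} ∋ P.
{T}: L⊥P given {T} in G with L→· removed — back-door holds.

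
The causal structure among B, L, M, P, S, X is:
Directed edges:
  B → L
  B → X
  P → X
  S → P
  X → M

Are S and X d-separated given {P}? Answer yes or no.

Bayes-Ball from S | {P} reaches ∅.
X ∉ reach(S|{P}) ⇒ S ⊥ X | {P}.

Yes — S ⊥ X | {P}.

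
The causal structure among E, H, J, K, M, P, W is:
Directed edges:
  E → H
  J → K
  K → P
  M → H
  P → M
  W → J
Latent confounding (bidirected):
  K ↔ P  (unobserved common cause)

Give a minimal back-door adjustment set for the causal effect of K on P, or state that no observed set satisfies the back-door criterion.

K→P: no observed back-door set.

desc(K)\{K}={H,M,P}; candidates ⊆ {E,J,W}.
K↔P: latent back-door arc(s) into K.
size 0: {}; under {} K still reaches {H,J,M,P,W} ∋ P.
size 1: {E}, {J}, {W}; under {E} K still reaches {H,J,M,P,W} ∋ P.
size 2: {E,J}, {E,W}, {J,W}; under {E,J} K still reaches {H,M,P} ∋ P.
K↔P cannot be blocked by any observed set — no back-door set.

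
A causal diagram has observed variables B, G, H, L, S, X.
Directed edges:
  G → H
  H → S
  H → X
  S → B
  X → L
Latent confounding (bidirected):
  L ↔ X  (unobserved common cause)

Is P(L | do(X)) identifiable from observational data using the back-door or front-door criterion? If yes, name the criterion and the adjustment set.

desc(X)\{X}={L}; candidates ⊆ {B,G,H,S}.
X↔L: latent back-door arc(s) into X.
size 0: {}; under {} X still reaches {B,G,H,L,S} ∋ L.
size 1: {B}, {G}, {H} …(+1); under {B} X still reaches {G,H,L,S} ∋ L.
size 2: {B,G}, {B,H}, {B,S} …(+3); under {B,G} X still reaches {H,L,S} ∋ L.
X↔L cannot be blocked by any observed set — no back-door set.
No mediator lies on a directed X→…→L path.
Neither criterion identifies P(L|do(X)) in this graph.

P(L|do(X)): not identifiable (no BD/FD set).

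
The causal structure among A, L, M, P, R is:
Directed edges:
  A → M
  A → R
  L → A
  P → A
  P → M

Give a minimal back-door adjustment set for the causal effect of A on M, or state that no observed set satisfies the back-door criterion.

desc(A)\{A}={M,R}; candidates ⊆ {L,P}.
size 0: {}; under {} A still reaches {L,M,P} ∋ M.
{P}: A⊥M given {P} in G with A→· removed — back-door holds.

A→M: minimal back-door set {P}.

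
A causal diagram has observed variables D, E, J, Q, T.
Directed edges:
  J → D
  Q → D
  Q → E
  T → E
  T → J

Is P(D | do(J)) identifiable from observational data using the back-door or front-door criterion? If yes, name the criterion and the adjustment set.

P(D|do(J)): backdoor, adjust for ∅.

desc(J)\{J}={D}; candidates ⊆ {E,Q,T}.
∅: J⊥D given ∅ in G with J→· removed — back-door holds.
P(D|do(J)) = P(D|J) — no adjustment needed.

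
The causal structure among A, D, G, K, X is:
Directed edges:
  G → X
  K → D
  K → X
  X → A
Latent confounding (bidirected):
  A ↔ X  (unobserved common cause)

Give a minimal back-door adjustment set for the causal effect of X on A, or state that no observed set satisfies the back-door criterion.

X→A: no observed back-door set.

desc(X)\{X}={A}; candidates ⊆ {D,G,K}.
X↔A: latent back-door arc(s) into X.
size 0: {}; under {} X still reaches {A,D,G,K} ∋ A.
size 1: {D}, {G}, {K}; under {D} X still reaches {A,G,K} ∋ A.
size 2: {D,G}, {D,K}, {G,K}; under {D,G} X still reaches {A,K} ∋ A.
X↔A cannot be blocked by any observed set — no back-door set.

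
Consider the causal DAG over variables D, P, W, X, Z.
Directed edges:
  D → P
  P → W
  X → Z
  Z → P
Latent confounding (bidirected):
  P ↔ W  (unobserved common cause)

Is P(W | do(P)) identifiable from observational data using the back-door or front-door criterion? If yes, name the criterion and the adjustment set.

desc(P)\{P}={W}; candidates ⊆ {D,X,Z}.
P↔W: latent back-door arc(s) into P.
size 0: {}; under {} P still reaches {D,W,X,Z} ∋ W.
size 1: {D}, {X}, {Z}; under {D} P still reaches {W,X,Z} ∋ W.
size 2: {D,X}, {D,Z}, {X,Z}; under {D,X} P still reaches {W,Z} ∋ W.
P↔W cannot be blocked by any observed set — no back-door set.
No mediator lies on a directed P→…→W path.
Neither criterion identifies P(W|do(P)) in this graph.

P(W|do(P)): not identifiable (no BD/FD set).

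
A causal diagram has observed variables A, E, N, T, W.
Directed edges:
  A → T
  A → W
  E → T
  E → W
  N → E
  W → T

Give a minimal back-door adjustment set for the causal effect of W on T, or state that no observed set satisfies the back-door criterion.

W→T: minimal back-door set {A, E}.

desc(W)\{W}={T}; candidates ⊆ {A,E,N}.
size 0: {}; under {} W still reaches {A,E,N,T} ∋ T.
size 1: {A}, {E}, {N}; under {A} W still reaches {E,N,T} ∋ T.
{A,E}: W⊥T given {A,E} in G with W→· removed — back-door holds.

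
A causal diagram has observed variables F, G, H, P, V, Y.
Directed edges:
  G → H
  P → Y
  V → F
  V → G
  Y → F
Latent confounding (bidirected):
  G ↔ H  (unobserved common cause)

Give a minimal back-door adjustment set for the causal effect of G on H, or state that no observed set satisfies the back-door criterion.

desc(G)\{G}={H}; candidates ⊆ {F,P,V,Y}.
G↔H: latent back-door arc(s) into G.
size 0: {}; under {} G still reaches {F,H,V} ∋ H.
size 1: {F}, {P}, {V} …(+1); under {F} G still reaches {H,P,V,Y} ∋ H.
size 2: {F,P}, {F,V}, {F,Y} …(+3); under {F,P} G still reaches {H,V,Y} ∋ H.
G↔H cannot be blocked by any observed set — no back-door set.

G→H: no observed back-door set.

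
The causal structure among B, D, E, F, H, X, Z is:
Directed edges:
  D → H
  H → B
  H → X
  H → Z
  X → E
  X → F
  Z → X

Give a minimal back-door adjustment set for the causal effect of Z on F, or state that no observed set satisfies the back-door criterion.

desc(Z)\{Z}={E,F,X}; candidates ⊆ {B,D,H}.
size 0: {}; under {} Z still reaches {B,D,E,F,H,X} ∋ F.
{H}: Z⊥F given {H} in G with Z→· removed — back-door holds.

Z→F: minimal back-door set {H}.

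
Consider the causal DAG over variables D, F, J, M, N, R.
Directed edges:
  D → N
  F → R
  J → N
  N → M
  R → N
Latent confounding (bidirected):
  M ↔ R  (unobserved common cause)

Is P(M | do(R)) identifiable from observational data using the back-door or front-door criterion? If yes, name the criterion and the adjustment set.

desc(R)\{R}={M,N}; candidates ⊆ {D,F,J}.
R↔M: latent back-door arc(s) into R.
size 0: {}; under {} R still reaches {F,M} ∋ M.
size 1: {D}, {F}, {J}; under {D} R still reaches {F,M} ∋ M.
size 2: {D,F}, {D,J}, {F,J}; under {D,F} R still reaches {M} ∋ M.
R↔M cannot be blocked by any observed set — no back-door set.
{N}: (i) intercepts every directed R→M path; (ii) no back-door R→{N}; (iii) {R} blocks every back-door {N}→M. Front-door holds.
P(M|do(R)) = Σ_{N} P(N|R) Σ_{R'} P(M|N,R')P(R').

P(M|do(R)): frontdoor, adjust for {N}.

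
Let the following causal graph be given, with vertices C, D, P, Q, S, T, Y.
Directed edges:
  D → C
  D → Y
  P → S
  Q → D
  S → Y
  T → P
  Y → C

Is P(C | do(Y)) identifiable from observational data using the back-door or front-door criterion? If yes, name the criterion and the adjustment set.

P(C|do(Y)): backdoor, adjust for {D}.

desc(Y)\{Y}={C}; candidates ⊆ {D,P,Q,S,T}.
size 0: {}; under {} Y still reaches {C,D,P,Q,S,T} ∋ C.
{D}: Y⊥C given {D} in G with Y→· removed — back-door holds.
P(C|do(Y)) = Σ_{D} P(C|Y,D)·P(D).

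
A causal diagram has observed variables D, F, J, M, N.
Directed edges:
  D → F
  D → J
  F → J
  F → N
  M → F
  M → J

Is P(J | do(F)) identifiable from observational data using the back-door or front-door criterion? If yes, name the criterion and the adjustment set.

P(J|do(F)): backdoor, adjust for {D, M}.

desc(F)\{F}={J,N}; candidates ⊆ {D,M}.
size 0: {}; under {} F still reaches {D,J,M} ∋ J.
size 1: {D}, {M}; under {D} F still reaches {J,M} ∋ J.
{D,M}: F⊥J given {D,M} in G with F→· removed — back-door holds.
P(J|do(F)) = Σ_{D,M} P(J|F,D,M)·P(D,M).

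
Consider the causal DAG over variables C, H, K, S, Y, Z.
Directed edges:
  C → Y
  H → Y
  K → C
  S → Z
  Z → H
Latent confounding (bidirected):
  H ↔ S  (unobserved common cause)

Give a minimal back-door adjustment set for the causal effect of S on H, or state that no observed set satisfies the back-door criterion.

S→H: no observed back-door set.

desc(S)\{S}={H,Y,Z}; candidates ⊆ {C,K}.
S↔H: latent back-door arc(s) into S.
size 0: {}; under {} S still reaches {H,Y} ∋ H.
size 1: {C}, {K}; under {C} S still reaches {H,Y} ∋ H.
size 2: {C,K}; under {C,K} S still reaches {H,Y} ∋ H.
S↔H cannot be blocked by any observed set — no back-door set.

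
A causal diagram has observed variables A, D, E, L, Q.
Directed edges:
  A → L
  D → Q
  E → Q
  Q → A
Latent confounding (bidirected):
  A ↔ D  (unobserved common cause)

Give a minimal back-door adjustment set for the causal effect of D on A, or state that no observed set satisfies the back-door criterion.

D→A: no observed back-door set.

desc(D)\{D}={A,L,Q}; candidates ⊆ {E}.
D↔A: latent back-door arc(s) into D.
size 0: {}; under {} D still reaches {A,L} ∋ A.
size 1: {E}; under {E} D still reaches {A,L} ∋ A.
D↔A cannot be blocked by any observed set — no back-door set.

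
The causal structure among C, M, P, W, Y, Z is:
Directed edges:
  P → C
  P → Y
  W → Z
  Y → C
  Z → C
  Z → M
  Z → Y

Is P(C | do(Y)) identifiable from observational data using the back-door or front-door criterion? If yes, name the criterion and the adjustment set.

P(C|do(Y)): backdoor, adjust for {P, Z}.

desc(Y)\{Y}={C}; candidates ⊆ {M,P,W,Z}.
size 0: {}; under {} Y still reaches {C,M,P,W,Z} ∋ C.
size 1: {M}, {P}, {W} …(+1); under {M} Y still reaches {C,P,W,Z} ∋ C.
{P,Z}: Y⊥C given {P,Z} in G with Y→· removed — back-door holds.
P(C|do(Y)) = Σ_{P,Z} P(C|Y,P,Z)·P(P,Z).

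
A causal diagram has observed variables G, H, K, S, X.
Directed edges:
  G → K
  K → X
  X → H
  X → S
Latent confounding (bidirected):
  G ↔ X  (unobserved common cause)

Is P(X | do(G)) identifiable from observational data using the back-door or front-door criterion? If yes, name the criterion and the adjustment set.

P(X|do(G)): frontdoor, adjust for {K}.

desc(G)\{G}={H,K,S,X}; candidates ⊆ {—}.
G↔X: latent back-door arc(s) into G.
size 0: {}; under {} G still reaches {H,S,X} ∋ X.
G↔X cannot be blocked by any observed set — no back-door set.
{K}: (i) intercepts every directed G→X path; (ii) no back-door G→{K}; (iii) {G} blocks every back-door {K}→X. Front-door holds.
P(X|do(G)) = Σ_{K} P(K|G) Σ_{G'} P(X|K,G')P(G').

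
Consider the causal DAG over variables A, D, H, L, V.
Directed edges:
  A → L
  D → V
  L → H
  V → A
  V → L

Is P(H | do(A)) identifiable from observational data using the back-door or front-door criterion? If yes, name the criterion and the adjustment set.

P(H|do(A)): backdoor, adjust for {V}.

desc(A)\{A}={H,L}; candidates ⊆ {D,V}.
size 0: {}; under {} A still reaches {D,H,L,V} ∋ H.
{V}: A⊥H given {V} in G with A→· removed — back-door holds.
P(H|do(A)) = Σ_{V} P(H|A,V)·P(V).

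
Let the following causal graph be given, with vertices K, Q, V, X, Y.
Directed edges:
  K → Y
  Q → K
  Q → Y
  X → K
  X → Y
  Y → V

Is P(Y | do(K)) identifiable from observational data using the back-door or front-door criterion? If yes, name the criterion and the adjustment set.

desc(K)\{K}={V,Y}; candidates ⊆ {Q,X}.
size 0: {}; under {} K still reaches {Q,V,X,Y} ∋ Y.
size 1: {Q}, {X}; under {Q} K still reaches {V,X,Y} ∋ Y.
{Q,X}: K⊥Y given {Q,X} in G with K→· removed — back-door holds.
P(Y|do(K)) = Σ_{Q,X} P(Y|K,Q,X)·P(Q,X).

P(Y|do(K)): backdoor, adjust for {Q, X}.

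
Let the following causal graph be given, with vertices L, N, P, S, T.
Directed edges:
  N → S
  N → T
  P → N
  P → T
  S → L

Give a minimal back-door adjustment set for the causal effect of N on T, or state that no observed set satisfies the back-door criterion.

desc(N)\{N}={L,S,T}; candidates ⊆ {P}.
size 0: {}; under {} N still reaches {P,T} ∋ T.
{P}: N⊥T given {P} in G with N→· removed — back-door holds.

N→T: minimal back-door set {P}.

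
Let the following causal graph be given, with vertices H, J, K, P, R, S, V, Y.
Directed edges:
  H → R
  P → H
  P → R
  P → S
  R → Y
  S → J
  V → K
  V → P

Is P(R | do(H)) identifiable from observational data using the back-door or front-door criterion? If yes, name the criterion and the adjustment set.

P(R|do(H)): backdoor, adjust for {P}.

desc(H)\{H}={R,Y}; candidates ⊆ {J,K,P,S,V}.
size 0: {}; under {} H still reaches {J,K,P,R,S,V,Y} ∋ R.
{P}: H⊥R given {P} in G with H→· removed — back-door holds.
P(R|do(H)) = Σ_{P} P(R|H,P)·P(P).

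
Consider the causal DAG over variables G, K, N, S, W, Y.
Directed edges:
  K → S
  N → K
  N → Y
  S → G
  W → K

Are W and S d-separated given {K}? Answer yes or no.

Bayes-Ball from W | {K} reaches {N,Y}.
S ∉ reach(W|{K}) ⇒ W ⊥ S | {K}.

Yes — W ⊥ S | {K}.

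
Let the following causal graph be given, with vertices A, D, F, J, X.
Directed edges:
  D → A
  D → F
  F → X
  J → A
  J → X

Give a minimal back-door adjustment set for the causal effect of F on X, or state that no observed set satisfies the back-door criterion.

F→X: minimal back-door set ∅.

desc(F)\{F}={X}; candidates ⊆ {A,D,J}.
∅: F⊥X given ∅ in G with F→· removed — back-door holds.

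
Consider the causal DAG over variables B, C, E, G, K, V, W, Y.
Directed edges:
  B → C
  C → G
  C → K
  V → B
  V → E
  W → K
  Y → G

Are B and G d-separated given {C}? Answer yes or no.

Bayes-Ball from B | {C} reaches {E,V}.
G ∉ reach(B|{C}) ⇒ B ⊥ G | {C}.

Yes — B ⊥ G | {C}.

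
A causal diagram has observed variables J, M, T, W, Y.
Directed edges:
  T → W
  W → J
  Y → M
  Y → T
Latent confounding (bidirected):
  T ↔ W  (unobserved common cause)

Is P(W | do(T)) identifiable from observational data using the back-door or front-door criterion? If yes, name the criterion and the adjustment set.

P(W|do(T)): not identifiable (no BD/FD set).

desc(T)\{T}={J,W}; candidates ⊆ {M,Y}.
T↔W: latent back-door arc(s) into T.
size 0: {}; under {} T still reaches {J,M,W,Y} ∋ W.
size 1: {M}, {Y}; under {M} T still reaches {J,W,Y} ∋ W.
size 2: {M,Y}; under {M,Y} T still reaches {J,W} ∋ W.
T↔W cannot be blocked by any observed set — no back-door set.
No mediator lies on a directed T→…→W path.
Neither criterion identifies P(W|do(T)) in this graph.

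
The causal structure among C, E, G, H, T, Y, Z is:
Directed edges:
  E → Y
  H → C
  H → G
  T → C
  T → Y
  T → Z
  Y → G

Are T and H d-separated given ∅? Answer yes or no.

Yes — T ⊥ H | ∅.

Bayes-Ball from T | ∅ reaches {C,G,Y,Z}.
H ∉ reach(T|∅) ⇒ T ⊥ H | ∅.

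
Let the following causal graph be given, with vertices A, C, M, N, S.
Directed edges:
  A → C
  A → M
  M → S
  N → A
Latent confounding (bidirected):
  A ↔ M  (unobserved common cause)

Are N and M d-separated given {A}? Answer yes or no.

Bayes-Ball from N | {A} reaches {M,S}.
M ∈ reach(N|{A}) ⇒ N ⊥̸ M | {A}.

No — N and M are d-connected given {A}.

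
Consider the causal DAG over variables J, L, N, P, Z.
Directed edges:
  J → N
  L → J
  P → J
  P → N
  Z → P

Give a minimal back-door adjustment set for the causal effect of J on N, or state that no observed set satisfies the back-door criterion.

J→N: minimal back-door set {P}.

desc(J)\{J}={N}; candidates ⊆ {L,P,Z}.
size 0: {}; under {} J still reaches {L,N,P,Z} ∋ N.
{P}: J⊥N given {P} in G with J→· removed — back-door holds.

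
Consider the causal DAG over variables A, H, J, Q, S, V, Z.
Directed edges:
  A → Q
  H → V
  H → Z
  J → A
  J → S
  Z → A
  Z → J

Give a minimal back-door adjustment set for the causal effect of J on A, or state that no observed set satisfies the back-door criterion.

J→A: minimal back-door set {Z}.

desc(J)\{J}={A,Q,S}; candidates ⊆ {H,V,Z}.
size 0: {}; under {} J still reaches {A,H,Q,V,Z} ∋ A.
{Z}: J⊥A given {Z} in G with J→· removed — back-door holds.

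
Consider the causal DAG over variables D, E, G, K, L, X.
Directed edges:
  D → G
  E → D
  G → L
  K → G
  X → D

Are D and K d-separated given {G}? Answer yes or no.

No — D and K are d-connected given {G}.

Bayes-Ball from D | {G} reaches {E,K,X}.
K ∈ reach(D|{G}) ⇒ D ⊥̸ K | {G}.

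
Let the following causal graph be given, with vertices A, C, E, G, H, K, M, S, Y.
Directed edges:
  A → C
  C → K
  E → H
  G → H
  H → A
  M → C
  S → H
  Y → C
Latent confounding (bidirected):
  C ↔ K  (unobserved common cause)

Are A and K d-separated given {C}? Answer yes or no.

Bayes-Ball from A | {C} reaches {E,G,H,K,M,S,Y}.
K ∈ reach(A|{C}) ⇒ A ⊥̸ K | {C}.

No — A and K are d-connected given {C}.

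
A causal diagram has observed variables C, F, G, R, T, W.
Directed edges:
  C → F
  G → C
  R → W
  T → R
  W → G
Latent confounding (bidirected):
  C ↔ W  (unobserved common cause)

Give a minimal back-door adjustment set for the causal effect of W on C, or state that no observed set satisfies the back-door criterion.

desc(W)\{W}={C,F,G}; candidates ⊆ {R,T}.
W↔C: latent back-door arc(s) into W.
size 0: {}; under {} W still reaches {C,F,R,T} ∋ C.
size 1: {R}, {T}; under {R} W still reaches {C,F} ∋ C.
size 2: {R,T}; under {R,T} W still reaches {C,F} ∋ C.
W↔C cannot be blocked by any observed set — no back-door set.

W→C: no observed back-door set.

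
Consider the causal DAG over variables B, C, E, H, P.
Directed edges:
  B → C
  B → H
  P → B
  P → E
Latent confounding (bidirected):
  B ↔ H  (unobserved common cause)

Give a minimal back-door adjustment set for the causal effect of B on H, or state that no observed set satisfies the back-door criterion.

B→H: no observed back-door set.

desc(B)\{B}={C,H}; candidates ⊆ {E,P}.
B↔H: latent back-door arc(s) into B.
size 0: {}; under {} B still reaches {E,H,P} ∋ H.
size 1: {E}, {P}; under {E} B still reaches {H,P} ∋ H.
size 2: {E,P}; under {E,P} B still reaches {H} ∋ H.
B↔H cannot be blocked by any observed set — no back-door set.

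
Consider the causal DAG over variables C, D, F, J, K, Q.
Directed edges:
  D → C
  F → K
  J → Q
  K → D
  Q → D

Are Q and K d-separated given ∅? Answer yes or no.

Yes — Q ⊥ K | ∅.

Bayes-Ball from Q | ∅ reaches {C,D,J}.
K ∉ reach(Q|∅) ⇒ Q ⊥ K | ∅.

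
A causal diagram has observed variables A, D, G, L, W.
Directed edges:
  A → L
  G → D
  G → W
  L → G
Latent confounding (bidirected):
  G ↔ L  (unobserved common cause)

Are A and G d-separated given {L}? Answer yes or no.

Bayes-Ball from A | {L} reaches {D,G,W}.
G ∈ reach(A|{L}) ⇒ A ⊥̸ G | {L}.

No — A and G are d-connected given {L}.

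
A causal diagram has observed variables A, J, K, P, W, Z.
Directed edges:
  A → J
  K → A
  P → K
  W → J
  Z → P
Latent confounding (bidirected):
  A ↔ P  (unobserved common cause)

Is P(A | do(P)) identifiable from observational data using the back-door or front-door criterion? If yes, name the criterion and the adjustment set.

desc(P)\{P}={A,J,K}; candidates ⊆ {W,Z}.
P↔A: latent back-door arc(s) into P.
size 0: {}; under {} P still reaches {A,J,Z} ∋ A.
size 1: {W}, {Z}; under {W} P still reaches {A,J,Z} ∋ A.
size 2: {W,Z}; under {W,Z} P still reaches {A,J} ∋ A.
P↔A cannot be blocked by any observed set — no back-door set.
{K}: (i) intercepts every directed P→A path; (ii) no back-door P→{K}; (iii) {P} blocks every back-door {K}→A. Front-door holds.
P(A|do(P)) = Σ_{K} P(K|P) Σ_{P'} P(A|K,P')P(P').

P(A|do(P)): frontdoor, adjust for {K}.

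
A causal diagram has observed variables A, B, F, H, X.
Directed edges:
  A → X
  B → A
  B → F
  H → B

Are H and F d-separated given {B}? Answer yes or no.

Bayes-Ball from H | {B} reaches ∅.
F ∉ reach(H|{B}) ⇒ H ⊥ F | {B}.

Yes — H ⊥ F | {B}.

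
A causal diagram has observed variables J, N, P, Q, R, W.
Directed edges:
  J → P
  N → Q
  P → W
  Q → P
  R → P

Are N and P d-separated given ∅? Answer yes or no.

No — N and P are d-connected given ∅.

Bayes-Ball from N | ∅ reaches {P,Q,W}.
P ∈ reach(N|∅) ⇒ N ⊥̸ P | ∅.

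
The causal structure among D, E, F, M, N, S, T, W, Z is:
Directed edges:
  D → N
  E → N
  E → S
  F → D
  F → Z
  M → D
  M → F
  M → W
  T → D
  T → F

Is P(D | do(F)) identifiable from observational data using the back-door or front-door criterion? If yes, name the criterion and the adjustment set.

P(D|do(F)): backdoor, adjust for {M, T}.

desc(F)\{F}={D,N,Z}; candidates ⊆ {E,M,S,T,W}.
size 0: {}; under {} F still reaches {D,M,N,T,W} ∋ D.
size 1: {E}, {M}, {S} …(+2); under {E} F still reaches {D,M,N,T,W} ∋ D.
{M,T}: F⊥D given {M,T} in G with F→· removed — back-door holds.
P(D|do(F)) = Σ_{M,T} P(D|F,M,T)·P(M,T).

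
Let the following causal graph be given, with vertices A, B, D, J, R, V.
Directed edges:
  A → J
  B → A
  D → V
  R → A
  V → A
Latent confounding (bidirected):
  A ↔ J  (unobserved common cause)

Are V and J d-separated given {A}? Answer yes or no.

Bayes-Ball from V | {A} reaches {B,D,J,R}.
J ∈ reach(V|{A}) ⇒ V ⊥̸ J | {A}.

No — V and J are d-connected given {A}.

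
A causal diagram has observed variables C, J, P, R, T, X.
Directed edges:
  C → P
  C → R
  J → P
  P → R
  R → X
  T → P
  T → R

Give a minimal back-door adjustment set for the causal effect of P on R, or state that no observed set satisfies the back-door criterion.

desc(P)\{P}={R,X}; candidates ⊆ {C,J,T}.
size 0: {}; under {} P still reaches {C,J,R,T,X} ∋ R.
size 1: {C}, {J}, {T}; under {C} P still reaches {J,R,T,X} ∋ R.
{C,T}: P⊥R given {C,T} in G with P→· removed — back-door holds.

P→R: minimal back-door set {C, T}.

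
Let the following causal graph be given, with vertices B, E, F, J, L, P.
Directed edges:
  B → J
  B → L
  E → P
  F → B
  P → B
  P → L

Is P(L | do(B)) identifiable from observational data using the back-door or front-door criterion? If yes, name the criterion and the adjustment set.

P(L|do(B)): backdoor, adjust for {P}.

desc(B)\{B}={J,L}; candidates ⊆ {E,F,P}.
size 0: {}; under {} B still reaches {E,F,L,P} ∋ L.
{P}: B⊥L given {P} in G with B→· removed — back-door holds.
P(L|do(B)) = Σ_{P} P(L|B,P)·P(P).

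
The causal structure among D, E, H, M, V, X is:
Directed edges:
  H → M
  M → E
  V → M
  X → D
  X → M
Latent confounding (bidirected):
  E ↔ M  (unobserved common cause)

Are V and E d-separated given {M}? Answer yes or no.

Bayes-Ball from V | {M} reaches {D,E,H,X}.
E ∈ reach(V|{M}) ⇒ V ⊥̸ E | {M}.

No — V and E are d-connected given {M}.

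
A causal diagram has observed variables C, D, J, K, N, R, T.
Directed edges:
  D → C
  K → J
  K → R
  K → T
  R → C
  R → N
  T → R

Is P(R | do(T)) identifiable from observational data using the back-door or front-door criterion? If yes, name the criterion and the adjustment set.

P(R|do(T)): backdoor, adjust for {K}.

desc(T)\{T}={C,N,R}; candidates ⊆ {D,J,K}.
size 0: {}; under {} T still reaches {C,J,K,N,R} ∋ R.
{K}: T⊥R given {K} in G with T→· removed — back-door holds.
P(R|do(T)) = Σ_{K} P(R|T,K)·P(K).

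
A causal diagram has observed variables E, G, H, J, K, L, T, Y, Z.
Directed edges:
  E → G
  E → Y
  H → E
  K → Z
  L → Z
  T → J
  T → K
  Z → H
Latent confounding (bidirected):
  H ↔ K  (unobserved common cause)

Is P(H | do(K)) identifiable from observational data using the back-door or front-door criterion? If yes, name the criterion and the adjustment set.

P(H|do(K)): frontdoor, adjust for {Z}.

desc(K)\{K}={E,G,H,Y,Z}; candidates ⊆ {J,L,T}.
K↔H: latent back-door arc(s) into K.
size 0: {}; under {} K still reaches {E,G,H,J,T,Y} ∋ H.
size 1: {J}, {L}, {T}; under {J} K still reaches {E,G,H,T,Y} ∋ H.
size 2: {J,L}, {J,T}, {L,T}; under {J,L} K still reaches {E,G,H,T,Y} ∋ H.
K↔H cannot be blocked by any observed set — no back-door set.
{Z}: (i) intercepts every directed K→H path; (ii) no back-door K→{Z}; (iii) {K} blocks every back-door {Z}→H. Front-door holds.
P(H|do(K)) = Σ_{Z} P(Z|K) Σ_{K'} P(H|Z,K')P(K').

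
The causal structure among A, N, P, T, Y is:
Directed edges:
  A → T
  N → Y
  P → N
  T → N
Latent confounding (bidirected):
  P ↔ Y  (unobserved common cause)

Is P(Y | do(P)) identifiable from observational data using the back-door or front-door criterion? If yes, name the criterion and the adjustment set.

P(Y|do(P)): frontdoor, adjust for {N}.

desc(P)\{P}={N,Y}; candidates ⊆ {A,T}.
P↔Y: latent back-door arc(s) into P.
size 0: {}; under {} P still reaches {Y} ∋ Y.
size 1: {A}, {T}; under {A} P still reaches {Y} ∋ Y.
size 2: {A,T}; under {A,T} P still reaches {Y} ∋ Y.
P↔Y cannot be blocked by any observed set — no back-door set.
{N}: (i) intercepts every directed P→Y path; (ii) no back-door P→{N}; (iii) {P} blocks every back-door {N}→Y. Front-door holds.
P(Y|do(P)) = Σ_{N} P(N|P) Σ_{P'} P(Y|N,P')P(P').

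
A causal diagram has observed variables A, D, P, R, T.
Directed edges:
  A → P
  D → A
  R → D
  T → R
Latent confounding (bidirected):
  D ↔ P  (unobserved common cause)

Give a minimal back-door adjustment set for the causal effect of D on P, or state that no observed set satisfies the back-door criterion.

desc(D)\{D}={A,P}; candidates ⊆ {R,T}.
D↔P: latent back-door arc(s) into D.
size 0: {}; under {} D still reaches {P,R,T} ∋ P.
size 1: {R}, {T}; under {R} D still reaches {P} ∋ P.
size 2: {R,T}; under {R,T} D still reaches {P} ∋ P.
D↔P cannot be blocked by any observed set — no back-door set.

D→P: no observed back-door set.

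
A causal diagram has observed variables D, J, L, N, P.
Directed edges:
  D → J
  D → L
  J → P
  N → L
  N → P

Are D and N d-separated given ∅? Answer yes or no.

Yes — D ⊥ N | ∅.

Bayes-Ball from D | ∅ reaches {J,L,P}.
N ∉ reach(D|∅) ⇒ D ⊥ N | ∅.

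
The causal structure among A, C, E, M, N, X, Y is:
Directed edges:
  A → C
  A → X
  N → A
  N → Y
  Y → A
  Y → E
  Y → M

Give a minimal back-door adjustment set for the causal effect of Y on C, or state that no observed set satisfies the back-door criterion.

desc(Y)\{Y}={A,C,E,M,X}; candidates ⊆ {N}.
size 0: {}; under {} Y still reaches {A,C,N,X} ∋ C.
{N}: Y⊥C given {N} in G with Y→· removed — back-door holds.

Y→C: minimal back-door set {N}.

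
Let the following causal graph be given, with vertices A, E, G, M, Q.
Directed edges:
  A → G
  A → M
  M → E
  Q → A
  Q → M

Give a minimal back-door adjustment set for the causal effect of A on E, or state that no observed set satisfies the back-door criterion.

desc(A)\{A}={E,G,M}; candidates ⊆ {Q}.
size 0: {}; under {} A still reaches {E,M,Q} ∋ E.
{Q}: A⊥E given {Q} in G with A→· removed — back-door holds.

A→E: minimal back-door set {Q}.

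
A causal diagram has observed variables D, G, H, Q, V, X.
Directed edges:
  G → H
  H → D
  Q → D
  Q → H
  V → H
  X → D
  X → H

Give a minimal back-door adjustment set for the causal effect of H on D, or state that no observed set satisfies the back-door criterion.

H→D: minimal back-door set {Q, X}.

desc(H)\{H}={D}; candidates ⊆ {G,Q,V,X}.
size 0: {}; under {} H still reaches {D,G,Q,V,X} ∋ D.
size 1: {G}, {Q}, {V} …(+1); under {G} H still reaches {D,Q,V,X} ∋ D.
{Q,X}: H⊥D given {Q,X} in G with H→· removed — back-door holds.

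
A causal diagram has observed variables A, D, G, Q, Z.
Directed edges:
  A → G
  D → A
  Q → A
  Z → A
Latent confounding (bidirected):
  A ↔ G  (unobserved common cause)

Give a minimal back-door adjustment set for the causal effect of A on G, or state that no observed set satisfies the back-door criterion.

desc(A)\{A}={G}; candidates ⊆ {D,Q,Z}.
A↔G: latent back-door arc(s) into A.
size 0: {}; under {} A still reaches {D,G,Q,Z} ∋ G.
size 1: {D}, {Q}, {Z}; under {D} A still reaches {G,Q,Z} ∋ G.
size 2: {D,Q}, {D,Z}, {Q,Z}; under {D,Q} A still reaches {G,Z} ∋ G.
A↔G cannot be blocked by any observed set — no back-door set.

A→G: no observed back-door set.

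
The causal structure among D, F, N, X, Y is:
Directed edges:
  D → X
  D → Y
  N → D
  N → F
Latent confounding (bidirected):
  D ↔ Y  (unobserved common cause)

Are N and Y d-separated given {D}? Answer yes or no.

No — N and Y are d-connected given {D}.

Bayes-Ball from N | {D} reaches {F,Y}.
Y ∈ reach(N|{D}) ⇒ N ⊥̸ Y | {D}.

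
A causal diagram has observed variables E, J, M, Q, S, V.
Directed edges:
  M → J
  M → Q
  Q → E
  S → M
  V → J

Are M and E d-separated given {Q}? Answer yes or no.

Bayes-Ball from M | {Q} reaches {J,S}.
E ∉ reach(M|{Q}) ⇒ M ⊥ E | {Q}.

Yes — M ⊥ E | {Q}.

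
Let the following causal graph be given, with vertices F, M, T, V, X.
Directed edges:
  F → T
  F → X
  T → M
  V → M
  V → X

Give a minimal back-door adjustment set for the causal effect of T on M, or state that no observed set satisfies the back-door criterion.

desc(T)\{T}={M}; candidates ⊆ {F,V,X}.
∅: T⊥M given ∅ in G with T→· removed — back-door holds.

T→M: minimal back-door set ∅.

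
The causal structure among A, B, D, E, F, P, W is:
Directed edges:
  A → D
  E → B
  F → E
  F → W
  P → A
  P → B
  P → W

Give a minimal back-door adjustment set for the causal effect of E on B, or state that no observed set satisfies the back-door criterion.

E→B: minimal back-door set ∅.

desc(E)\{E}={B}; candidates ⊆ {A,D,F,P,W}.
∅: E⊥B given ∅ in G with E→· removed — back-door holds.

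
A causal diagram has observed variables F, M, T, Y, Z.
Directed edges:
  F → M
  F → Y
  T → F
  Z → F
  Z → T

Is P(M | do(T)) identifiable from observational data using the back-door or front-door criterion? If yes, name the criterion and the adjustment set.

P(M|do(T)): backdoor, adjust for {Z}.

desc(T)\{T}={F,M,Y}; candidates ⊆ {Z}.
size 0: {}; under {} T still reaches {F,M,Y,Z} ∋ M.
{Z}: T⊥M given {Z} in G with T→· removed — back-door holds.
P(M|do(T)) = Σ_{Z} P(M|T,Z)·P(Z).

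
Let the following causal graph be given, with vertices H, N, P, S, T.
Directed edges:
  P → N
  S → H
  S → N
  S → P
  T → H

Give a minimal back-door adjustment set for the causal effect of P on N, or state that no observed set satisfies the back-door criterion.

P→N: minimal back-door set {S}.

desc(P)\{P}={N}; candidates ⊆ {H,S,T}.
size 0: {}; under {} P still reaches {H,N,S} ∋ N.
{S}: P⊥N given {S} in G with P→· removed — back-door holds.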